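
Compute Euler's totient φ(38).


Factor n: 38 = 2 × 19
φ(n) = n · ∏(1 - 1/p) over distinct primes p | n
φ(38) = 38 · (1 - 1/2) · (1 - 1/19) = 18

φ(38) = 18


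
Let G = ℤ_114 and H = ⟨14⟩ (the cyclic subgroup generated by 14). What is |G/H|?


|⟨14⟩| = n / gcd(14, 114) = 114 / 2 = 57
H is normal (ℤ_114 is abelian).
|G/H| = |G| / |H| = 114 / 57 = 2

|G/H| = 2


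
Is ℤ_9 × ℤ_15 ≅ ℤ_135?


Comparing ℤ_9 × ℤ_15 and ℤ_135:
gcd(9,15) = 3 ≠ 1. Max element order in ℤ_9×ℤ_15 is lcm(9,15) = 45 < 135, so it has no element of order 135

No, ℤ_9 × ℤ_15 ≇ ℤ_135


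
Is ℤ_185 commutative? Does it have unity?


ℤ_185 is a commutative ring with unity 1; 185 = 5×37 is composite, so 5·37 ≡ 0 gives zero divisors (not an integral domain)
Commutative: Yes
Integral domain: No
Has unity: Yes

ℤ_185: Commutative=Yes, Unity=Yes


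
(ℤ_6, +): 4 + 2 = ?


Operation: addition mod 6
4 + 2 = (a + b) mod 6 with a = 4, b = 2

4 + 2 = 0


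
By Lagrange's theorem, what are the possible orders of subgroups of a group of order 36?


Lagrange's theorem: |H| divides |G|
|G| = 36
Divisors of 36: 1, 2, 3, 4, 6, 9, 12, 18, 36

Possible subgroup orders: {1, 2, 3, 4, 6, 9, 12, 18, 36}


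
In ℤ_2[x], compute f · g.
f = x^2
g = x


Expand and collect like terms; reduce coefficients mod 2:
x^0: 0·0 = 0 ≡ 0 (mod 2)
x^1: 0·1 + 0·0 = 0 ≡ 0 (mod 2)
x^2: 0·1 + 1·0 = 0 ≡ 0 (mod 2)
x^3: 1·1 = 1 ≡ 1 (mod 2)
Result: x^3

f · g = x^3


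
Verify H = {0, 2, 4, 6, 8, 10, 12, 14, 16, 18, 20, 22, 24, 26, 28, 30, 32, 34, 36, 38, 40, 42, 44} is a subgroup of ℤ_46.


Subgroup test for H = {0, 2, 4, 6, 8, 10, 12, 14, 16, 18, 20, 22, 24, 26, 28, 30, 32, 34, 36, 38, 40, 42, 44} in (ℤ_46, +):
(1) 0 ∈ H? Yes
(2) Closure: for all a,b ∈ H, (a+b) mod 46 ∈ H? Yes
(3) Inverses: for all a ∈ H, -a mod 46 ∈ H? Yes

Yes, H is a subgroup of ℤ_46


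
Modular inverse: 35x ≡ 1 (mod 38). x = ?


Use the extended Euclidean algorithm to write 1 = 35·s + 38·t; then s mod 38 is the inverse.
Euclidean algorithm:
  35 = 0·38 + 35
  38 = 1·35 + 3
  35 = 11·3 + 2
  3 = 1·2 + 1
  2 = 2·1 + 0
gcd(35,38) = 1
Back-substitution gives: 35·(-13) + 38·(12) = 1
So 35⁻¹ ≡ -13 ≡ 25 (mod 38)
Check: 35 × 25 = 875 ≡ 1 (mod 38) ✓

35⁻¹ ≡ 25 (mod 38)


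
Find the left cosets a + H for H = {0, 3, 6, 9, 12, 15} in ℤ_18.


H = {0, 3, 6, 9, 12, 15}, |H| = 6
Number of cosets = |G|/|H| = 18/6 = 3
0 + H = {0, 3, 6, 9, 12, 15}
1 + H = {1, 4, 7, 10, 13, 16}
2 + H = {2, 5, 8, 11, 14, 17}

Cosets: 0+H={0,3,6,9,12,15}; 1+H={1,4,7,10,13,16}; 2+H={2,5,8,11,14,17}


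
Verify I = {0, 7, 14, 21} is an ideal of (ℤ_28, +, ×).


Check ideal conditions for I = {0, 7, 14, 21} in ℤ_28:
(1) I is an additive subgroup? Yes
(2) For r ∈ ℤ_28 and a ∈ I: r·a ∈ I? Yes

Yes, I is an ideal of ℤ_28


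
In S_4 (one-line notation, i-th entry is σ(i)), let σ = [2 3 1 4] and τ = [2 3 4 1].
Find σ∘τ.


σ∘τ: apply τ first, then σ
1 →τ 2 →σ 3
2 →τ 3 →σ 1
3 →τ 4 →σ 4
4 →τ 1 →σ 2

σ∘τ = [3 1 4 2]


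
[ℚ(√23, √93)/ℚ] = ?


[ℚ(√23,√93):ℚ] = [ℚ(√23,√93):ℚ(√23)]·[ℚ(√23):ℚ] = 2·2 = 4

[ℚ(√23, √93)/ℚ] = 4


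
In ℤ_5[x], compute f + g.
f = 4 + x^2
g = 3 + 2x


Add coefficients mod 5:
x^0: 4 + 3 = 2 (mod 5)
x^1: 0 + 2 = 2 (mod 5)
x^2: 1 + 0 = 1 (mod 5)
Result: 2 + 2x + x^2

f + g = 2 + 2x + x^2


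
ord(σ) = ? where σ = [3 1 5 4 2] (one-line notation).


Cycle decomposition: (1 3 5 2)
Cycle lengths: 4
Order = lcm(4) = 4

ord(σ) = 4


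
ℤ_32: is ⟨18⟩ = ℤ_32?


g generates ℤ_n iff gcd(g, n) = 1
gcd(18, 32) = 2
Since gcd = 2 ≠ 1, ⟨18⟩ has order 16 < 32, so 18 is not a generator.

No, 18 does not generate ℤ_32


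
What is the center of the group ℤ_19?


Z(G) = {g ∈ G | gx = xg for all x ∈ G}
ℤ_19 is abelian, so Z(G) = G

Z(ℤ_19) = ℤ_19


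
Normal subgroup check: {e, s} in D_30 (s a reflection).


H = {e, s} in D_30 (s a reflection)
r·s·r⁻¹ = sr⁻² ≠ s for n ≥ 3, so {e, s} is not closed under conjugation

No, not a normal subgroup


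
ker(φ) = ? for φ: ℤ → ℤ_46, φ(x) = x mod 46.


Kernel = preimage of identity
ker(φ) = {x ∈ ℤ : x ≡ 0 (mod 46)} = 46ℤ = {0, ±46, ±92, ...}

ker(φ) = 46ℤ


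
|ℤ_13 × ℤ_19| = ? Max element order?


|ℤ_13 × ℤ_19| = 13 × 19 = 247
Max element order = lcm(13,19) = 247
Cyclic? Yes (gcd=1)

|ℤ_13×ℤ_19| = 247, max element order = 247


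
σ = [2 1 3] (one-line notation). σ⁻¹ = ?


To find σ⁻¹, swap domain and range:
σ(1) = 2 → σ⁻¹(2) = 1
σ(2) = 1 → σ⁻¹(1) = 2
σ(3) = 3 → σ⁻¹(3) = 3

σ⁻¹ = [2 1 3]


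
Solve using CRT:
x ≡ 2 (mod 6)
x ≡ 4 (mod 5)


m₁ = 6, m₂ = 5, gcd = 1, so CRT applies. M = m₁·m₂ = 30
Let M₁ = M/m₁ = 5, M₂ = M/m₂ = 6
Find y₁ ≡ M₁⁻¹ (mod m₁): 5⁻¹ ≡ 5 (mod 6)
Find y₂ ≡ M₂⁻¹ (mod m₂): 6⁻¹ ≡ 1 (mod 5)
x = a₁·M₁·y₁ + a₂·M₂·y₂ = 2·5·5 + 4·6·1 = 74
Reduce mod 30: x ≡ 14
Check: 14 mod 6 = 2 ✓, 14 mod 5 = 4 ✓

x ≡ 14 (mod 30)


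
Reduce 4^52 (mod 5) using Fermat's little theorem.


Fermat's little theorem: if p is prime and gcd(a,p)=1, then a^(p-1) ≡ 1 (mod p)
p = 5 is prime, gcd(4,5) = 1
Reduce exponent: 52 mod 4 = 0
So 4^52 ≡ 4^0 (mod 5)
4^0 = 1

4^52 ≡ 1 (mod 5)


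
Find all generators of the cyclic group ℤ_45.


g generates ℤ_n iff gcd(g,n) = 1
Prime factors of 45: 3, 5
Generators are g ∈ {1,...,44} not divisible by any of these primes.
Generators: {1, 2, 4, 7, 8, 11, 13, 14, 16, 17, 19, 22, 23, 26, 28, 29, 31, 32, 34, 37, 38, 41, 43, 44}
Number of generators = φ(45) = 24

Generators of ℤ_45 = {1, 2, 4, 7, 8, 11, 13, 14, 16, 17, 19, 22, 23, 26, 28, 29, 31, 32, 34, 37, 38, 41, 43, 44}


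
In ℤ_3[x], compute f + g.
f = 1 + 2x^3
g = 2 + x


Add coefficients mod 3:
x^0: 1 + 2 = 0 (mod 3)
x^1: 0 + 1 = 1 (mod 3)
x^2: 0 + 0 = 0 (mod 3)
x^3: 2 + 0 = 2 (mod 3)
Result: x + 2x^3

f + g = x + 2x^3


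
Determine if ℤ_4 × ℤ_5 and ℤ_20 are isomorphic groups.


Comparing ℤ_4 × ℤ_5 and ℤ_20:
gcd(4,5) = 1, so ℤ_4 × ℤ_5 ≅ ℤ_20 (CRT)

Yes, ℤ_4 × ℤ_5 ≅ ℤ_20


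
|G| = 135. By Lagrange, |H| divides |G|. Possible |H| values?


Lagrange's theorem: |H| divides |G|
|G| = 135
Divisors of 135: 1, 3, 5, 9, 15, 27, 45, 135

Possible subgroup orders: {1, 3, 5, 9, 15, 27, 45, 135}


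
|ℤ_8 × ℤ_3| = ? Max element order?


|ℤ_8 × ℤ_3| = 8 × 3 = 24
Max element order = lcm(8,3) = 24
Cyclic? Yes (gcd=1)

|ℤ_8×ℤ_3| = 24, max element order = 24


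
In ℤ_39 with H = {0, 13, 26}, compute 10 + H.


10 + H = {10 + h (mod 39) : h ∈ H}
10+0=10, 10+13=23, 10+26=36

10 + H = {10, 23, 36}


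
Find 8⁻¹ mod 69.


Use the extended Euclidean algorithm to write 1 = 8·s + 69·t; then s mod 69 is the inverse.
Euclidean algorithm:
  8 = 0·69 + 8
  69 = 8·8 + 5
  8 = 1·5 + 3
  5 = 1·3 + 2
  3 = 1·2 + 1
  2 = 2·1 + 0
gcd(8,69) = 1
Back-substitution gives: 8·(26) + 69·(-3) = 1
So 8⁻¹ ≡ 26 ≡ 26 (mod 69)
Check: 8 × 26 = 208 ≡ 1 (mod 69) ✓

8⁻¹ ≡ 26 (mod 69)


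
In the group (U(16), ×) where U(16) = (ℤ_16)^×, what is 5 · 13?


Operation: multiplication mod 16
5 · 13 = (a × b) mod 16 with a = 5, b = 13

5 · 13 = 1


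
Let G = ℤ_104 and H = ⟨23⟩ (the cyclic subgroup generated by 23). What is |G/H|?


|⟨23⟩| = n / gcd(23, 104) = 104 / 1 = 104
H is normal (ℤ_104 is abelian).
|G/H| = |G| / |H| = 104 / 104 = 1

|G/H| = 1


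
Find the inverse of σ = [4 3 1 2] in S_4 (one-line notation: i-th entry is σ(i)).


To find σ⁻¹, swap domain and range:
σ(1) = 4 → σ⁻¹(4) = 1
σ(2) = 3 → σ⁻¹(3) = 2
σ(3) = 1 → σ⁻¹(1) = 3
σ(4) = 2 → σ⁻¹(2) = 4

σ⁻¹ = [3 4 2 1]


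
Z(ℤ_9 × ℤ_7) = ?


Z(G) = {g ∈ G | gx = xg for all x ∈ G}
Direct product of abelian groups is abelian, so Z(G) = G

Z(ℤ_9 × ℤ_7) = ℤ_9 × ℤ_7


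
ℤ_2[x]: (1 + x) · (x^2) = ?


Expand and collect like terms; reduce coefficients mod 2:
x^0: 1·0 = 0 ≡ 0 (mod 2)
x^1: 1·0 + 1·0 = 0 ≡ 0 (mod 2)
x^2: 1·1 + 1·0 = 1 ≡ 1 (mod 2)
x^3: 1·1 = 1 ≡ 1 (mod 2)
Result: x^2 + x^3

f · g = x^2 + x^3


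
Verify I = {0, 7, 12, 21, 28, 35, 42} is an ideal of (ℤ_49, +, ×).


Check ideal conditions for I = {0, 7, 12, 21, 28, 35, 42} in ℤ_49:
(1) I is an additive subgroup? No
(2) For r ∈ ℤ_49 and a ∈ I: r·a ∈ I? No  [counterexample: r=2, a=7, r·a mod 49 = 14 ∉ I]

No, I is not an ideal of ℤ_49


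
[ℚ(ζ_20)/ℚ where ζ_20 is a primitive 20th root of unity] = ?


[ℚ(ζ_n):ℚ] = deg Φ_n(x) = φ(n). Here φ(20) = 8

[ℚ(ζ_20)/ℚ where ζ_20 is a primitive 20th root of unity] = 8


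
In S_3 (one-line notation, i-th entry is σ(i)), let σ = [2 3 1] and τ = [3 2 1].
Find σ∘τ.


σ∘τ: apply τ first, then σ
1 →τ 3 →σ 1
2 →τ 2 →σ 3
3 →τ 1 →σ 2

σ∘τ = [1 3 2]


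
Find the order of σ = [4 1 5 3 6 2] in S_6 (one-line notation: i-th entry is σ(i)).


Cycle decomposition: (1 4 3 5 6 2)
Cycle lengths: 6
Order = lcm(6) = 6

ord(σ) = 6


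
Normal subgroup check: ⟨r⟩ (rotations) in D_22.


H = ⟨r⟩ (rotations) in D_22
The rotation subgroup ⟨r⟩ has index 2 in D_22, so it is normal

Yes, normal subgroup


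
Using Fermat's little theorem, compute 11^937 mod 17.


Fermat's little theorem: if p is prime and gcd(a,p)=1, then a^(p-1) ≡ 1 (mod p)
p = 17 is prime, gcd(11,17) = 1
Reduce exponent: 937 mod 16 = 9
So 11^937 ≡ 11^9 (mod 17)
11^9 mod 17 = 6

11^937 ≡ 6 (mod 17)


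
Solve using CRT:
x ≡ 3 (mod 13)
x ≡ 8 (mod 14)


m₁ = 13, m₂ = 14, gcd = 1, so CRT applies. M = m₁·m₂ = 182
Let M₁ = M/m₁ = 14, M₂ = M/m₂ = 13
Find y₁ ≡ M₁⁻¹ (mod m₁): 14⁻¹ ≡ 1 (mod 13)
Find y₂ ≡ M₂⁻¹ (mod m₂): 13⁻¹ ≡ 13 (mod 14)
x = a₁·M₁·y₁ + a₂·M₂·y₂ = 3·14·1 + 8·13·13 = 1394
Reduce mod 182: x ≡ 120
Check: 120 mod 13 = 3 ✓, 120 mod 14 = 8 ✓

x ≡ 120 (mod 182)


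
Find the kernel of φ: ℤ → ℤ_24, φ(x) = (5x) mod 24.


Kernel = preimage of identity
ker(φ) = {x ∈ ℤ : 5x ≡ 0 (mod 24)}. gcd(5,24) = 1, so 5x ≡ 0 (mod 24) ⟺ x ≡ 0 (mod 24/1 = 24). Hence ker(φ) = 24ℤ

ker(φ) = 24ℤ


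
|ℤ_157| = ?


ℤ_n has n elements.

|ℤ_157| = 157


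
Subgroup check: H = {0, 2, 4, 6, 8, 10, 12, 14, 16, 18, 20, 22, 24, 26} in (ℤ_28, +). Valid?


Subgroup test for H = {0, 2, 4, 6, 8, 10, 12, 14, 16, 18, 20, 22, 24, 26} in (ℤ_28, +):
(1) 0 ∈ H? Yes
(2) Closure: for all a,b ∈ H, (a+b) mod 28 ∈ H? Yes
(3) Inverses: for all a ∈ H, -a mod 28 ∈ H? Yes

Yes, H is a subgroup of ℤ_28


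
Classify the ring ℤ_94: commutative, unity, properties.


ℤ_94 is a commutative ring with unity 1; 94 = 2×47 is composite, so 2·47 ≡ 0 gives zero divisors (not an integral domain)
Commutative: Yes
Integral domain: No
Has unity: Yes

ℤ_94: Commutative=Yes, Unity=Yes


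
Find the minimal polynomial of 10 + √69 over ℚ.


Let α = 10 + √69. Then α - 10 = √69, so (α - 10)² = 69, giving α² - 20α + 31 = 0. Degree 2 and α ∉ ℚ, so this is the minimal polynomial.

Minimal polynomial: x² - 20x + 31


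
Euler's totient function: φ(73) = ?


Factor n: 73 = 73
φ(n) = n · ∏(1 - 1/p) over distinct primes p | n
φ(73) = 73 · (1 - 1/73) = 72

φ(73) = 72


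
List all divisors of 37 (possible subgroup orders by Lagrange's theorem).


Lagrange's theorem: |H| divides |G|
|G| = 37
Divisors of 37: 1, 37

Possible subgroup orders: {1, 37}


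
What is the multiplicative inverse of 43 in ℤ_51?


Use the extended Euclidean algorithm to write 1 = 43·s + 51·t; then s mod 51 is the inverse.
Euclidean algorithm:
  43 = 0·51 + 43
  51 = 1·43 + 8
  43 = 5·8 + 3
  8 = 2·3 + 2
  3 = 1·2 + 1
  2 = 2·1 + 0
gcd(43,51) = 1
Back-substitution gives: 43·(19) + 51·(-16) = 1
So 43⁻¹ ≡ 19 ≡ 19 (mod 51)
Check: 43 × 19 = 817 ≡ 1 (mod 51) ✓

43⁻¹ ≡ 19 (mod 51)


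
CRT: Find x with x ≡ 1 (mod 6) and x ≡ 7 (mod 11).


m₁ = 6, m₂ = 11, gcd = 1, so CRT applies. M = m₁·m₂ = 66
Let M₁ = M/m₁ = 11, M₂ = M/m₂ = 6
Find y₁ ≡ M₁⁻¹ (mod m₁): 11⁻¹ ≡ 5 (mod 6)
Find y₂ ≡ M₂⁻¹ (mod m₂): 6⁻¹ ≡ 2 (mod 11)
x = a₁·M₁·y₁ + a₂·M₂·y₂ = 1·11·5 + 7·6·2 = 139
Reduce mod 66: x ≡ 7
Check: 7 mod 6 = 1 ✓, 7 mod 11 = 7 ✓

x ≡ 7 (mod 66)


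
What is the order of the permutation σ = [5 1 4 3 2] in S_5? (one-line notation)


Cycle decomposition: (1 5 2) (3 4)
Cycle lengths: 3, 2
Order = lcm(3, 2) = 6

ord(σ) = 6


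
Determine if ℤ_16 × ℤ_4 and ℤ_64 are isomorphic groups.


Comparing ℤ_16 × ℤ_4 and ℤ_64:
gcd(16,4) = 4 ≠ 1. Max element order in ℤ_16×ℤ_4 is lcm(16,4) = 16 < 64, so it has no element of order 64

No, ℤ_16 × ℤ_4 ≇ ℤ_64


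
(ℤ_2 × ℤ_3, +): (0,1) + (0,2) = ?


Operation: componentwise addition mod (2, 3)
(0,1) + (0,2) = ((a₁+b₁) mod 2, (a₂+b₂) mod 3) with a = (0,1), b = (0,2)

(0,1) + (0,2) = (0,0)


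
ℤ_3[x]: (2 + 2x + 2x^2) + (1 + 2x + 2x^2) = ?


Add coefficients mod 3:
x^0: 2 + 1 = 0 (mod 3)
x^1: 2 + 2 = 1 (mod 3)
x^2: 2 + 2 = 1 (mod 3)
Result: x + x^2

f + g = x + x^2


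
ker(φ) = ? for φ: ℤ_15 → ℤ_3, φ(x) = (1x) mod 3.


Kernel = preimage of identity
ker(φ) = {x ∈ ℤ_15 : 1x ≡ 0 (mod 3)}. Since 3 | 15, φ is well-defined. The kernel is the cyclic subgroup ⟨3⟩ of ℤ_15 (order 5), i.e. {0, 3, 6, 9, 12}

ker(φ) = {0, 3, 6, 9, 12}


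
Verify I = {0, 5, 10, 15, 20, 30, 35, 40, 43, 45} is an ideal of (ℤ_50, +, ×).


Check ideal conditions for I = {0, 5, 10, 15, 20, 30, 35, 40, 43, 45} in ℤ_50:
(1) I is an additive subgroup? No
(2) For r ∈ ℤ_50 and a ∈ I: r·a ∈ I? No  [counterexample: r=2, a=43, r·a mod 50 = 36 ∉ I]

No, I is not an ideal of ℤ_50


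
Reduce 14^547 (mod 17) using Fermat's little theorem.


Fermat's little theorem: if p is prime and gcd(a,p)=1, then a^(p-1) ≡ 1 (mod p)
p = 17 is prime, gcd(14,17) = 1
Reduce exponent: 547 mod 16 = 3
So 14^547 ≡ 14^3 (mod 17)
14^3 mod 17 = 7

14^547 ≡ 7 (mod 17)


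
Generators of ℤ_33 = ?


g generates ℤ_n iff gcd(g,n) = 1
Prime factors of 33: 3, 11
Generators are g ∈ {1,...,32} not divisible by any of these primes.
Generators: {1, 2, 4, 5, 7, 8, 10, 13, 14, 16, 17, 19, 20, 23, 25, 26, 28, 29, 31, 32}
Number of generators = φ(33) = 20

Generators of ℤ_33 = {1, 2, 4, 5, 7, 8, 10, 13, 14, 16, 17, 19, 20, 23, 25, 26, 28, 29, 31, 32}


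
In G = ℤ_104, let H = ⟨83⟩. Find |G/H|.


|⟨83⟩| = n / gcd(83, 104) = 104 / 1 = 104
H is normal (ℤ_104 is abelian).
|G/H| = |G| / |H| = 104 / 104 = 1

|G/H| = 1


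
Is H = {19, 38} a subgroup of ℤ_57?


Subgroup test for H = {19, 38} in (ℤ_57, +):
(1) 0 ∈ H? No
(2) Closure: for all a,b ∈ H, (a+b) mod 57 ∈ H? No  [counterexample: 19 + 38 = 0 ∉ H]
(3) Inverses: for all a ∈ H, -a mod 57 ∈ H? Yes

No, H is not a subgroup of ℤ_57


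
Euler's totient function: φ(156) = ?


Factor n: 156 = 2^2 × 3 × 13
φ(n) = n · ∏(1 - 1/p) over distinct primes p | n
φ(156) = 156 · (1 - 1/2) · (1 - 1/3) · (1 - 1/13) = 48

φ(156) = 48


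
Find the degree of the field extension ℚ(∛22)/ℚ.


∛22 has minimal polynomial x³ - 22 (irreducible over ℚ since 22 is not a perfect cube)

[ℚ(∛22)/ℚ] = 3


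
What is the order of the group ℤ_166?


ℤ_n has n elements.

|ℤ_166| = 166


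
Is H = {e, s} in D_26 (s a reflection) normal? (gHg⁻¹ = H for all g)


H = {e, s} in D_26 (s a reflection)
r·s·r⁻¹ = sr⁻² ≠ s for n ≥ 3, so {e, s} is not closed under conjugation

No, not a normal subgroup


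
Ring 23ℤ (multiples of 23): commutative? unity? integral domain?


23ℤ is a commutative ring under +,× but has no multiplicative identity (1 ∉ 23ℤ); it has no zero divisors, but without unity it is not an integral domain
Commutative: Yes
Integral domain: No
Has unity: No

23ℤ (multiples of 23): Commutative=Yes, Unity=No


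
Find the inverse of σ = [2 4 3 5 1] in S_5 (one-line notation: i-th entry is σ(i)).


To find σ⁻¹, swap domain and range:
σ(1) = 2 → σ⁻¹(2) = 1
σ(2) = 4 → σ⁻¹(4) = 2
σ(3) = 3 → σ⁻¹(3) = 3
σ(4) = 5 → σ⁻¹(5) = 4
σ(5) = 1 → σ⁻¹(1) = 5

σ⁻¹ = [5 1 3 2 4]


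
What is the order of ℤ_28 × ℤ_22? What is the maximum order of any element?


|ℤ_28 × ℤ_22| = 28 × 22 = 616
Max element order = lcm(28,22) = 308
Cyclic? No (gcd=2)

|ℤ_28×ℤ_22| = 616, max element order = 308


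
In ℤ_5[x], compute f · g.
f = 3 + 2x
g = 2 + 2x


Expand and collect like terms; reduce coefficients mod 5:
x^0: 3·2 = 6 ≡ 1 (mod 5)
x^1: 3·2 + 2·2 = 10 ≡ 0 (mod 5)
x^2: 2·2 = 4 ≡ 4 (mod 5)
Result: 1 + 4x^2

f · g = 1 + 4x^2


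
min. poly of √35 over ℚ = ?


√35 satisfies x² - 35 = 0, irreducible over ℚ since 35 is squarefree

Minimal polynomial: x² - 35


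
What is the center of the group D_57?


Z(G) = {g ∈ G | gx = xg for all x ∈ G}
For odd n, Z(D_n) = {e}: no nontrivial rotation commutes with all reflections

Z(D_57) = {e}


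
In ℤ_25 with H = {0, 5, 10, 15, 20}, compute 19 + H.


19 + H = {19 + h (mod 25) : h ∈ H}
19+0=19, 19+5=24, 19+10=4, 19+15=9, 19+20=14
19 + H = {4, 9, 14, 19, 24} = 4 + H

19 + H = {4, 9, 14, 19, 24}


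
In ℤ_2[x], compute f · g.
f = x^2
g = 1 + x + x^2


Expand and collect like terms; reduce coefficients mod 2:
x^0: 0·1 = 0 ≡ 0 (mod 2)
x^1: 0·1 + 0·1 = 0 ≡ 0 (mod 2)
x^2: 0·1 + 0·1 + 1·1 = 1 ≡ 1 (mod 2)
x^3: 0·1 + 1·1 = 1 ≡ 1 (mod 2)
x^4: 1·1 = 1 ≡ 1 (mod 2)
Result: x^2 + x^3 + x^4

f · g = x^2 + x^3 + x^4


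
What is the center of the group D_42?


Z(G) = {g ∈ G | gx = xg for all x ∈ G}
For even n, Z(D_n) = {e, r^(n/2)}: the 180° rotation r^21 commutes with every reflection and rotation

Z(D_42) = {e, r^21}


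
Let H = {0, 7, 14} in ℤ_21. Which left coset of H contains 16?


16 + H = {16 + h (mod 21) : h ∈ H}
16+0=16, 16+7=2, 16+14=9
16 + H = {2, 9, 16} = 2 + H

16 + H = {2, 9, 16}


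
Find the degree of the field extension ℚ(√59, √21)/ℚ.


[ℚ(√59,√21):ℚ] = [ℚ(√59,√21):ℚ(√59)]·[ℚ(√59):ℚ] = 2·2 = 4

[ℚ(√59, √21)/ℚ] = 4


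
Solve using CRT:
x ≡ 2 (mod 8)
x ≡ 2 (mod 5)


m₁ = 8, m₂ = 5, gcd = 1, so CRT applies. M = m₁·m₂ = 40
Let M₁ = M/m₁ = 5, M₂ = M/m₂ = 8
Find y₁ ≡ M₁⁻¹ (mod m₁): 5⁻¹ ≡ 5 (mod 8)
Find y₂ ≡ M₂⁻¹ (mod m₂): 8⁻¹ ≡ 2 (mod 5)
x = a₁·M₁·y₁ + a₂·M₂·y₂ = 2·5·5 + 2·8·2 = 82
Reduce mod 40: x ≡ 2
Check: 2 mod 8 = 2 ✓, 2 mod 5 = 2 ✓

x ≡ 2 (mod 40)


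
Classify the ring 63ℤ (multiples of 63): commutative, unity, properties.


63ℤ is a commutative ring under +,× but has no multiplicative identity (1 ∉ 63ℤ); it has no zero divisors, but without unity it is not an integral domain
Commutative: Yes
Integral domain: No
Has unity: No

63ℤ (multiples of 63): Commutative=Yes, Unity=No


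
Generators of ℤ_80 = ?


g generates ℤ_n iff gcd(g,n) = 1
Prime factors of 80: 2, 5
Generators are g ∈ {1,...,79} not divisible by any of these primes.
Generators: {1, 3, 7, 9, 11, 13, 17, 19, 21, 23, 27, 29, 31, 33, 37, 39, 41, 43, 47, 49, 51, 53, 57, 59, 61, 63, 67, 69, 71, 73, 77, 79}
Number of generators = φ(80) = 32

Generators of ℤ_80 = {1, 3, 7, 9, 11, 13, 17, 19, 21, 23, 27, 29, 31, 33, 37, 39, 41, 43, 47, 49, 51, 53, 57, 59, 61, 63, 67, 69, 71, 73, 77, 79}


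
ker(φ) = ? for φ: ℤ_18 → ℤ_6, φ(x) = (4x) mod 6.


Kernel = preimage of identity
ker(φ) = {x ∈ ℤ_18 : 4x ≡ 0 (mod 6)}. Since 6 | 18, φ is well-defined. The kernel is the cyclic subgroup ⟨3⟩ of ℤ_18 (order 6), i.e. {0, 3, 6, 9, 12, 15}

ker(φ) = {0, 3, 6, 9, 12, 15}


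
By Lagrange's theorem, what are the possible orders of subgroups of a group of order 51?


Lagrange's theorem: |H| divides |G|
|G| = 51
Divisors of 51: 1, 3, 17, 51

Possible subgroup orders: {1, 3, 17, 51}


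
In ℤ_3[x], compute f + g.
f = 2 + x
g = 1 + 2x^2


Add coefficients mod 3:
x^0: 2 + 1 = 0 (mod 3)
x^1: 1 + 0 = 1 (mod 3)
x^2: 0 + 2 = 2 (mod 3)
Result: x + 2x^2

f + g = x + 2x^2


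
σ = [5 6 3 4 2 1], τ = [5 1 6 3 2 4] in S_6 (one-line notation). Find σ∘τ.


σ∘τ: apply τ first, then σ
1 →τ 5 →σ 2
2 →τ 1 →σ 5
3 →τ 6 →σ 1
4 →τ 3 →σ 3
5 →τ 2 →σ 6
6 →τ 4 →σ 4

σ∘τ = [2 5 1 3 6 4]


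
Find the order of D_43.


|D_n| = 2n (n rotations and n reflections)
|D_43| = 2×43 = 86

|D_43| = 86


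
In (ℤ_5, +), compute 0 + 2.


Operation: addition mod 5
0 + 2 = (a + b) mod 5 with a = 0, b = 2

0 + 2 = 2


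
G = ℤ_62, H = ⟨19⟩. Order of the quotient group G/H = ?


|⟨19⟩| = n / gcd(19, 62) = 62 / 1 = 62
H is normal (ℤ_62 is abelian).
|G/H| = |G| / |H| = 62 / 62 = 1

|G/H| = 1


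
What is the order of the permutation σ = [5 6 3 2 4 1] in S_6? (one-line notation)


Cycle decomposition: (1 5 4 2 6)
Cycle lengths: 5
Order = lcm(5) = 5

ord(σ) = 5


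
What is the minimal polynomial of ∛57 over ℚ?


∛57 satisfies x³ - 57 = 0, irreducible over ℚ (no rational root; 57 is not a perfect cube)

Minimal polynomial: x³ - 57


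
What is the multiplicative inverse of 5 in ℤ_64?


Use the extended Euclidean algorithm to write 1 = 5·s + 64·t; then s mod 64 is the inverse.
Euclidean algorithm:
  5 = 0·64 + 5
  64 = 12·5 + 4
  5 = 1·4 + 1
  4 = 4·1 + 0
gcd(5,64) = 1
Back-substitution gives: 5·(13) + 64·(-1) = 1
So 5⁻¹ ≡ 13 ≡ 13 (mod 64)
Check: 5 × 13 = 65 ≡ 1 (mod 64) ✓

5⁻¹ ≡ 13 (mod 64)


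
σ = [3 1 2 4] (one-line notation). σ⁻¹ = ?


To find σ⁻¹, swap domain and range:
σ(1) = 3 → σ⁻¹(3) = 1
σ(2) = 1 → σ⁻¹(1) = 2
σ(3) = 2 → σ⁻¹(2) = 3
σ(4) = 4 → σ⁻¹(4) = 4

σ⁻¹ = [2 3 1 4]


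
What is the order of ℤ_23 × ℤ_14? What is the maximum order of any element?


|ℤ_23 × ℤ_14| = 23 × 14 = 322
Max element order = lcm(23,14) = 322
Cyclic? Yes (gcd=1)

|ℤ_23×ℤ_14| = 322, max element order = 322


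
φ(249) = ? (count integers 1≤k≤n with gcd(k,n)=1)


Factor n: 249 = 3 × 83
φ(n) = n · ∏(1 - 1/p) over distinct primes p | n
φ(249) = 249 · (1 - 1/3) · (1 - 1/83) = 164

φ(249) = 164


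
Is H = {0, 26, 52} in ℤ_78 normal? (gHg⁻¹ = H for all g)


H = {0, 26, 52} in ℤ_78
ℤ_78 is abelian; every subgroup of an abelian group is normal

Yes, normal subgroup


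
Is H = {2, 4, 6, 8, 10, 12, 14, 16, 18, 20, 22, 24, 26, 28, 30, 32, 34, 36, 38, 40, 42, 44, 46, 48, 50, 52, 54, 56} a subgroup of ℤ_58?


Subgroup test for H = {2, 4, 6, 8, 10, 12, 14, 16, 18, 20, 22, 24, 26, 28, 30, 32, 34, 36, 38, 40, 42, 44, 46, 48, 50, 52, 54, 56} in (ℤ_58, +):
(1) 0 ∈ H? No
(2) Closure: for all a,b ∈ H, (a+b) mod 58 ∈ H? No  [counterexample: 2 + 56 = 0 ∉ H]
(3) Inverses: for all a ∈ H, -a mod 58 ∈ H? Yes

No, H is not a subgroup of ℤ_58


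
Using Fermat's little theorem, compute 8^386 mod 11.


Fermat's little theorem: if p is prime and gcd(a,p)=1, then a^(p-1) ≡ 1 (mod p)
p = 11 is prime, gcd(8,11) = 1
Reduce exponent: 386 mod 10 = 6
So 8^386 ≡ 8^6 (mod 11)
8^6 mod 11 = 3

8^386 ≡ 3 (mod 11)


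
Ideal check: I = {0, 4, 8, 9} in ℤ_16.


Check ideal conditions for I = {0, 4, 8, 9} in ℤ_16:
(1) I is an additive subgroup? No
(2) For r ∈ ℤ_16 and a ∈ I: r·a ∈ I? No  [counterexample: r=2, a=9, r·a mod 16 = 2 ∉ I]

No, I is not an ideal of ℤ_16


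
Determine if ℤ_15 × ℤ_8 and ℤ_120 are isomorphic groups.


Comparing ℤ_15 × ℤ_8 and ℤ_120:
gcd(15,8) = 1, so ℤ_15 × ℤ_8 ≅ ℤ_120 (CRT)

Yes, ℤ_15 × ℤ_8 ≅ ℤ_120


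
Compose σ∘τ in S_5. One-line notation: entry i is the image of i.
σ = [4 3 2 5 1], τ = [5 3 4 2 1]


σ∘τ: apply τ first, then σ
1 →τ 5 →σ 1
2 →τ 3 →σ 2
3 →τ 4 →σ 5
4 →τ 2 →σ 3
5 →τ 1 →σ 4

σ∘τ = [1 2 5 3 4]


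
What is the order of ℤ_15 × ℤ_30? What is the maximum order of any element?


|ℤ_15 × ℤ_30| = 15 × 30 = 450
Max element order = lcm(15,30) = 30
Cyclic? No (gcd=15)

|ℤ_15×ℤ_30| = 450, max element order = 30


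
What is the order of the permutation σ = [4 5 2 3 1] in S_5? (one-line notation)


Cycle decomposition: (1 4 3 2 5)
Cycle lengths: 5
Order = lcm(5) = 5

ord(σ) = 5


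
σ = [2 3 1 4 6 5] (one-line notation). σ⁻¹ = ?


To find σ⁻¹, swap domain and range:
σ(1) = 2 → σ⁻¹(2) = 1
σ(2) = 3 → σ⁻¹(3) = 2
σ(3) = 1 → σ⁻¹(1) = 3
σ(4) = 4 → σ⁻¹(4) = 4
σ(5) = 6 → σ⁻¹(6) = 5
σ(6) = 5 → σ⁻¹(5) = 6

σ⁻¹ = [3 1 2 4 6 5]


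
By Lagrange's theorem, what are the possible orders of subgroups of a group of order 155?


Lagrange's theorem: |H| divides |G|
|G| = 155
Divisors of 155: 1, 5, 31, 155

Possible subgroup orders: {1, 5, 31, 155}


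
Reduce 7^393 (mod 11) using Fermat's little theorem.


Fermat's little theorem: if p is prime and gcd(a,p)=1, then a^(p-1) ≡ 1 (mod p)
p = 11 is prime, gcd(7,11) = 1
Reduce exponent: 393 mod 10 = 3
So 7^393 ≡ 7^3 (mod 11)
7^3 mod 11 = 2

7^393 ≡ 2 (mod 11)


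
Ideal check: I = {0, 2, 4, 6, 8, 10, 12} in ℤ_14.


Check ideal conditions for I = {0, 2, 4, 6, 8, 10, 12} in ℤ_14:
(1) I is an additive subgroup? Yes
(2) For r ∈ ℤ_14 and a ∈ I: r·a ∈ I? Yes

Yes, I is an ideal of ℤ_14


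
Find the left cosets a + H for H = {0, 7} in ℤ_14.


H = {0, 7}, |H| = 2
Number of cosets = |G|/|H| = 14/2 = 7
0 + H = {0, 7}
1 + H = {1, 8}
2 + H = {2, 9}
3 + H = {3, 10}
4 + H = {4, 11}
5 + H = {5, 12}
6 + H = {6, 13}

Cosets: 0+H={0,7}; 1+H={1,8}; 2+H={2,9}; 3+H={3,10}; 4+H={4,11}; 5+H={5,12}; 6+H={6,13}


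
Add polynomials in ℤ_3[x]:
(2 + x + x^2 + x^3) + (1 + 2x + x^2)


Add coefficients mod 3:
x^0: 2 + 1 = 0 (mod 3)
x^1: 1 + 2 = 0 (mod 3)
x^2: 1 + 1 = 2 (mod 3)
x^3: 1 + 0 = 1 (mod 3)
Result: 2x^2 + x^3

f + g = 2x^2 + x^3


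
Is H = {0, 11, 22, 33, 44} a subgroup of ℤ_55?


Subgroup test for H = {0, 11, 22, 33, 44} in (ℤ_55, +):
(1) 0 ∈ H? Yes
(2) Closure: for all a,b ∈ H, (a+b) mod 55 ∈ H? Yes
(3) Inverses: for all a ∈ H, -a mod 55 ∈ H? Yes

Yes, H is a subgroup of ℤ_55


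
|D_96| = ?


|D_n| = 2n (n rotations and n reflections)
|D_96| = 2×96 = 192

|D_96| = 192


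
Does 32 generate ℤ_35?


g generates ℤ_n iff gcd(g, n) = 1
gcd(32, 35) = 1
Since gcd = 1, 32 is a generator.

Yes, 32 generates ℤ_35


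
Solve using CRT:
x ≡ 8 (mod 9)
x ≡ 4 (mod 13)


m₁ = 9, m₂ = 13, gcd = 1, so CRT applies. M = m₁·m₂ = 117
Let M₁ = M/m₁ = 13, M₂ = M/m₂ = 9
Find y₁ ≡ M₁⁻¹ (mod m₁): 13⁻¹ ≡ 7 (mod 9)
Find y₂ ≡ M₂⁻¹ (mod m₂): 9⁻¹ ≡ 3 (mod 13)
x = a₁·M₁·y₁ + a₂·M₂·y₂ = 8·13·7 + 4·9·3 = 836
Reduce mod 117: x ≡ 17
Check: 17 mod 9 = 8 ✓, 17 mod 13 = 4 ✓

x ≡ 17 (mod 117)


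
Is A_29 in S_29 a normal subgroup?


H = A_29 in S_29
A_29 has index 2 in S_29, and every subgroup of index 2 is normal

Yes, normal subgroup


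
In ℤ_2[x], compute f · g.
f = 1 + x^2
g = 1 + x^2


Expand and collect like terms; reduce coefficients mod 2:
x^0: 1·1 = 1 ≡ 1 (mod 2)
x^1: 1·0 + 0·1 = 0 ≡ 0 (mod 2)
x^2: 1·1 + 0·0 + 1·1 = 2 ≡ 0 (mod 2)
x^3: 0·1 + 1·0 = 0 ≡ 0 (mod 2)
x^4: 1·1 = 1 ≡ 1 (mod 2)
Result: 1 + x^4

f · g = 1 + x^4


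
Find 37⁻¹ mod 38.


Use the extended Euclidean algorithm to write 1 = 37·s + 38·t; then s mod 38 is the inverse.
Euclidean algorithm:
  37 = 0·38 + 37
  38 = 1·37 + 1
  37 = 37·1 + 0
gcd(37,38) = 1
Back-substitution gives: 37·(-1) + 38·(1) = 1
So 37⁻¹ ≡ -1 ≡ 37 (mod 38)
Check: 37 × 37 = 1369 ≡ 1 (mod 38) ✓

37⁻¹ ≡ 37 (mod 38)


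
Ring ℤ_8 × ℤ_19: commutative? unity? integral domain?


Direct product ring; commutative with unity (1,1); but (1,0)·(0,1) = (0,0) gives zero divisors, so not an integral domain
Commutative: Yes
Integral domain: No
Has unity: Yes

ℤ_8 × ℤ_19: Commutative=Yes, Unity=Yes


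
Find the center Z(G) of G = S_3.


Z(G) = {g ∈ G | gx = xg for all x ∈ G}
S_n is non-abelian for n ≥ 3; Z(S_3) is trivial

Z(S_3) = {e}


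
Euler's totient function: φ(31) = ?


Factor n: 31 = 31
φ(n) = n · ∏(1 - 1/p) over distinct primes p | n
φ(31) = 31 · (1 - 1/31) = 30

φ(31) = 30


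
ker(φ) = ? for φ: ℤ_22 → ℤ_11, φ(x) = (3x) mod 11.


Kernel = preimage of identity
ker(φ) = {x ∈ ℤ_22 : 3x ≡ 0 (mod 11)}. Since 11 | 22, φ is well-defined. The kernel is the cyclic subgroup ⟨11⟩ of ℤ_22 (order 2), i.e. {0, 11}

ker(φ) = {0, 11}


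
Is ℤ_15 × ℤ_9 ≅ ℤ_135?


Comparing ℤ_15 × ℤ_9 and ℤ_135:
gcd(15,9) = 3 ≠ 1. Max element order in ℤ_15×ℤ_9 is lcm(15,9) = 45 < 135, so it has no element of order 135

No, ℤ_15 × ℤ_9 ≇ ℤ_135


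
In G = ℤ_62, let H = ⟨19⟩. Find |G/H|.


|⟨19⟩| = n / gcd(19, 62) = 62 / 1 = 62
H is normal (ℤ_62 is abelian).
|G/H| = |G| / |H| = 62 / 62 = 1

|G/H| = 1


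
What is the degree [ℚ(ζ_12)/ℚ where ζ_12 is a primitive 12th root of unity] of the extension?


[ℚ(ζ_n):ℚ] = deg Φ_n(x) = φ(n). Here φ(12) = 4

[ℚ(ζ_12)/ℚ where ζ_12 is a primitive 12th root of unity] = 4


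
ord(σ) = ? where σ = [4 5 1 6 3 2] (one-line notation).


Cycle decomposition: (1 4 6 2 5 3)
Cycle lengths: 6
Order = lcm(6) = 6

ord(σ) = 6


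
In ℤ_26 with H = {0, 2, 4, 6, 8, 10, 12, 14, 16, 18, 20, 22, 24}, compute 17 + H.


17 + H = {17 + h (mod 26) : h ∈ H}
17+0=17, 17+2=19, 17+4=21, 17+6=23, 17+8=25, 17+10=1, 17+12=3, 17+14=5, 17+16=7, 17+18=9, 17+20=11, 17+22=13, 17+24=15
17 + H = {1, 3, 5, 7, 9, 11, 13, 15, 17, 19, 21, 23, 25} = 1 + H

17 + H = {1, 3, 5, 7, 9, 11, 13, 15, 17, 19, 21, 23, 25}


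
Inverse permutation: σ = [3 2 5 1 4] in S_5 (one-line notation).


To find σ⁻¹, swap domain and range:
σ(1) = 3 → σ⁻¹(3) = 1
σ(2) = 2 → σ⁻¹(2) = 2
σ(3) = 5 → σ⁻¹(5) = 3
σ(4) = 1 → σ⁻¹(1) = 4
σ(5) = 4 → σ⁻¹(4) = 5

σ⁻¹ = [4 2 1 5 3]


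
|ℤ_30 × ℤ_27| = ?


|A × B| = |A| · |B|
|ℤ_30 × ℤ_27| = 30 × 27 = 810

|ℤ_30 × ℤ_27| = 810


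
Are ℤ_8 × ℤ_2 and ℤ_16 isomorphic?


Comparing ℤ_8 × ℤ_2 and ℤ_16:
gcd(8,2) = 2 ≠ 1. Max element order in ℤ_8×ℤ_2 is lcm(8,2) = 8 < 16, so it has no element of order 16

No, ℤ_8 × ℤ_2 ≇ ℤ_16


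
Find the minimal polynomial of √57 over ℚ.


√57 satisfies x² - 57 = 0, irreducible over ℚ since 57 is squarefree

Minimal polynomial: x² - 57


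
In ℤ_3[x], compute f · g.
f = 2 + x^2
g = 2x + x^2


Expand and collect like terms; reduce coefficients mod 3:
x^0: 2·0 = 0 ≡ 0 (mod 3)
x^1: 2·2 + 0·0 = 4 ≡ 1 (mod 3)
x^2: 2·1 + 0·2 + 1·0 = 2 ≡ 2 (mod 3)
x^3: 0·1 + 1·2 = 2 ≡ 2 (mod 3)
x^4: 1·1 = 1 ≡ 1 (mod 3)
Result: x + 2x^2 + 2x^3 + x^4

f · g = x + 2x^2 + 2x^3 + x^4


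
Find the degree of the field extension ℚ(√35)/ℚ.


√35 has minimal polynomial x² - 35 (irreducible over ℚ since 35 is squarefree)

[ℚ(√35)/ℚ] = 2


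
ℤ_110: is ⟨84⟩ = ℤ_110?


g generates ℤ_n iff gcd(g, n) = 1
gcd(84, 110) = 2
Since gcd = 2 ≠ 1, ⟨84⟩ has order 55 < 110, so 84 is not a generator.

No, 84 does not generate ℤ_110


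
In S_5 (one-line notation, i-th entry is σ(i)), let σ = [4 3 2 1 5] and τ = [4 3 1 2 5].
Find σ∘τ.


σ∘τ: apply τ first, then σ
1 →τ 4 →σ 1
2 →τ 3 →σ 2
3 →τ 1 →σ 4
4 →τ 2 →σ 3
5 →τ 5 →σ 5

σ∘τ = [1 2 4 3 5]


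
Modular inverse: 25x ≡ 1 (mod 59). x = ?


Use the extended Euclidean algorithm to write 1 = 25·s + 59·t; then s mod 59 is the inverse.
Euclidean algorithm:
  25 = 0·59 + 25
  59 = 2·25 + 9
  25 = 2·9 + 7
  9 = 1·7 + 2
  7 = 3·2 + 1
  2 = 2·1 + 0
gcd(25,59) = 1
Back-substitution gives: 25·(26) + 59·(-11) = 1
So 25⁻¹ ≡ 26 ≡ 26 (mod 59)
Check: 25 × 26 = 650 ≡ 1 (mod 59) ✓

25⁻¹ ≡ 26 (mod 59)


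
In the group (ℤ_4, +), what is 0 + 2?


Operation: addition mod 4
0 + 2 = (a + b) mod 4 with a = 0, b = 2

0 + 2 = 2


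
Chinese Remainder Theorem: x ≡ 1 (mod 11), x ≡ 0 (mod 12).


m₁ = 11, m₂ = 12, gcd = 1, so CRT applies. M = m₁·m₂ = 132
Let M₁ = M/m₁ = 12, M₂ = M/m₂ = 11
Find y₁ ≡ M₁⁻¹ (mod m₁): 12⁻¹ ≡ 1 (mod 11)
Find y₂ ≡ M₂⁻¹ (mod m₂): 11⁻¹ ≡ 11 (mod 12)
x = a₁·M₁·y₁ + a₂·M₂·y₂ = 1·12·1 + 0·11·11 = 12
Reduce mod 132: x ≡ 12
Check: 12 mod 11 = 1 ✓, 12 mod 12 = 0 ✓

x ≡ 12 (mod 132)


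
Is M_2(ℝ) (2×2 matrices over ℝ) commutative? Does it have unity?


Matrix multiplication is non-commutative for n ≥ 2; the identity matrix I is the unity; singular matrices give zero divisors, so not an integral domain
Commutative: No
Integral domain: No
Has unity: Yes

M_2(ℝ) (2×2 matrices over ℝ): Commutative=No, Unity=Yes


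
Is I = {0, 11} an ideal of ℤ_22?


Check ideal conditions for I = {0, 11} in ℤ_22:
(1) I is an additive subgroup? Yes
(2) For r ∈ ℤ_22 and a ∈ I: r·a ∈ I? Yes

Yes, I is an ideal of ℤ_22


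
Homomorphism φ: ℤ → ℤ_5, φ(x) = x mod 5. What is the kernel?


Kernel = preimage of identity
ker(φ) = {x ∈ ℤ : x ≡ 0 (mod 5)} = 5ℤ = {0, ±5, ±10, ...}

ker(φ) = 5ℤ


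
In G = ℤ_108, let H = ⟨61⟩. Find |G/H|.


|⟨61⟩| = n / gcd(61, 108) = 108 / 1 = 108
H is normal (ℤ_108 is abelian).
|G/H| = |G| / |H| = 108 / 108 = 1

|G/H| = 1


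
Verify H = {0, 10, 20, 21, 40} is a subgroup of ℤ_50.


Subgroup test for H = {0, 10, 20, 21, 40} in (ℤ_50, +):
(1) 0 ∈ H? Yes
(2) Closure: for all a,b ∈ H, (a+b) mod 50 ∈ H? No  [counterexample: 10 + 20 = 30 ∉ H]
(3) Inverses: for all a ∈ H, -a mod 50 ∈ H? No

No, H is not a subgroup of ℤ_50


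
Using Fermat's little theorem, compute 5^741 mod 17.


Fermat's little theorem: if p is prime and gcd(a,p)=1, then a^(p-1) ≡ 1 (mod p)
p = 17 is prime, gcd(5,17) = 1
Reduce exponent: 741 mod 16 = 5
So 5^741 ≡ 5^5 (mod 17)
5^5 mod 17 = 14

5^741 ≡ 14 (mod 17)


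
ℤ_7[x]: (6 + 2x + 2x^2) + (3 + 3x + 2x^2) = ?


Add coefficients mod 7:
x^0: 6 + 3 = 2 (mod 7)
x^1: 2 + 3 = 5 (mod 7)
x^2: 2 + 2 = 4 (mod 7)
Result: 2 + 5x + 4x^2

f + g = 2 + 5x + 4x^2


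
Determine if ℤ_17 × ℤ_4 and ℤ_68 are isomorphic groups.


Comparing ℤ_17 × ℤ_4 and ℤ_68:
gcd(17,4) = 1, so ℤ_17 × ℤ_4 ≅ ℤ_68 (CRT)

Yes, ℤ_17 × ℤ_4 ≅ ℤ_68


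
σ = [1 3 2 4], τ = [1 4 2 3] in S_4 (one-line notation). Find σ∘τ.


σ∘τ: apply τ first, then σ
1 →τ 1 →σ 1
2 →τ 4 →σ 4
3 →τ 2 →σ 3
4 →τ 3 →σ 2

σ∘τ = [1 4 3 2]


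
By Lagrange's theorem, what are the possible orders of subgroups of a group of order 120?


Lagrange's theorem: |H| divides |G|
|G| = 120
Divisors of 120: 1, 2, 3, 4, 5, 6, 8, 10, 12, 15, 20, 24, 30, 40, 60, 120

Possible subgroup orders: {1, 2, 3, 4, 5, 6, 8, 10, 12, 15, 20, 24, 30, 40, 60, 120}


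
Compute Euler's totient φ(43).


Factor n: 43 = 43
φ(n) = n · ∏(1 - 1/p) over distinct primes p | n
φ(43) = 43 · (1 - 1/43) = 42

φ(43) = 42


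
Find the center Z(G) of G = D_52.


Z(G) = {g ∈ G | gx = xg for all x ∈ G}
For even n, Z(D_n) = {e, r^(n/2)}: the 180° rotation r^26 commutes with every reflection and rotation

Z(D_52) = {e, r^26}


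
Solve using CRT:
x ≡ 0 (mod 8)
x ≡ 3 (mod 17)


m₁ = 8, m₂ = 17, gcd = 1, so CRT applies. M = m₁·m₂ = 136
Let M₁ = M/m₁ = 17, M₂ = M/m₂ = 8
Find y₁ ≡ M₁⁻¹ (mod m₁): 17⁻¹ ≡ 1 (mod 8)
Find y₂ ≡ M₂⁻¹ (mod m₂): 8⁻¹ ≡ 15 (mod 17)
x = a₁·M₁·y₁ + a₂·M₂·y₂ = 0·17·1 + 3·8·15 = 360
Reduce mod 136: x ≡ 88
Check: 88 mod 8 = 0 ✓, 88 mod 17 = 3 ✓

x ≡ 88 (mod 136)


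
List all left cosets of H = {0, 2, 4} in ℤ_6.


H = {0, 2, 4}, |H| = 3
Number of cosets = |G|/|H| = 6/3 = 2
0 + H = {0, 2, 4}
1 + H = {1, 3, 5}

Cosets: 0+H={0,2,4}; 1+H={1,3,5}


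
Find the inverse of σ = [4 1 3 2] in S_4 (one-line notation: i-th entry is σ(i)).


To find σ⁻¹, swap domain and range:
σ(1) = 4 → σ⁻¹(4) = 1
σ(2) = 1 → σ⁻¹(1) = 2
σ(3) = 3 → σ⁻¹(3) = 3
σ(4) = 2 → σ⁻¹(2) = 4

σ⁻¹ = [2 4 3 1]


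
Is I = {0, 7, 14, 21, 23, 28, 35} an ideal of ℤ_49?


Check ideal conditions for I = {0, 7, 14, 21, 23, 28, 35} in ℤ_49:
(1) I is an additive subgroup? No
(2) For r ∈ ℤ_49 and a ∈ I: r·a ∈ I? No  [counterexample: r=2, a=21, r·a mod 49 = 42 ∉ I]

No, I is not an ideal of ℤ_49


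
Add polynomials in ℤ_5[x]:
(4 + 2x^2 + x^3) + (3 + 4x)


Add coefficients mod 5:
x^0: 4 + 3 = 2 (mod 5)
x^1: 0 + 4 = 4 (mod 5)
x^2: 2 + 0 = 2 (mod 5)
x^3: 1 + 0 = 1 (mod 5)
Result: 2 + 4x + 2x^2 + x^3

f + g = 2 + 4x + 2x^2 + x^3


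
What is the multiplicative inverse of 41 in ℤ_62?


Use the extended Euclidean algorithm to write 1 = 41·s + 62·t; then s mod 62 is the inverse.
Euclidean algorithm:
  41 = 0·62 + 41
  62 = 1·41 + 21
  41 = 1·21 + 20
  21 = 1·20 + 1
  20 = 20·1 + 0
gcd(41,62) = 1
Back-substitution gives: 41·(-3) + 62·(2) = 1
So 41⁻¹ ≡ -3 ≡ 59 (mod 62)
Check: 41 × 59 = 2419 ≡ 1 (mod 62) ✓

41⁻¹ ≡ 59 (mod 62)


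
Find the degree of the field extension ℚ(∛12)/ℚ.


∛12 has minimal polynomial x³ - 12 (irreducible over ℚ since 12 is not a perfect cube)

[ℚ(∛12)/ℚ] = 3


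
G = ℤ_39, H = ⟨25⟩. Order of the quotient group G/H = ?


|⟨25⟩| = n / gcd(25, 39) = 39 / 1 = 39
H is normal (ℤ_39 is abelian).
|G/H| = |G| / |H| = 39 / 39 = 1

|G/H| = 1


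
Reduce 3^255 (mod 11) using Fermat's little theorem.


Fermat's little theorem: if p is prime and gcd(a,p)=1, then a^(p-1) ≡ 1 (mod p)
p = 11 is prime, gcd(3,11) = 1
Reduce exponent: 255 mod 10 = 5
So 3^255 ≡ 3^5 (mod 11)
3^5 mod 11 = 1

3^255 ≡ 1 (mod 11)


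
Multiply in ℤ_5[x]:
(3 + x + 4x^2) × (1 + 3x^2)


Expand and collect like terms; reduce coefficients mod 5:
x^0: 3·1 = 3 ≡ 3 (mod 5)
x^1: 3·0 + 1·1 = 1 ≡ 1 (mod 5)
x^2: 3·3 + 1·0 + 4·1 = 13 ≡ 3 (mod 5)
x^3: 1·3 + 4·0 = 3 ≡ 3 (mod 5)
x^4: 4·3 = 12 ≡ 2 (mod 5)
Result: 3 + x + 3x^2 + 3x^3 + 2x^4

f · g = 3 + x + 3x^2 + 3x^3 + 2x^4


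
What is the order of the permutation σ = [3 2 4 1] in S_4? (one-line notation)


Cycle decomposition: (1 3 4)
Cycle lengths: 3
Order = lcm(3) = 3

ord(σ) = 3


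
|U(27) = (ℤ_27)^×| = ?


U(n) is the group of units mod n; |U(n)| = φ(n)
|U(27)| = φ(27) = 18

|U(27) = (ℤ_27)^×| = 18


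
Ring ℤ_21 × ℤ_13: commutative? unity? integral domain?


Direct product ring; commutative with unity (1,1); but (1,0)·(0,1) = (0,0) gives zero divisors, so not an integral domain
Commutative: Yes
Integral domain: No
Has unity: Yes

ℤ_21 × ℤ_13: Commutative=Yes, Unity=Yes


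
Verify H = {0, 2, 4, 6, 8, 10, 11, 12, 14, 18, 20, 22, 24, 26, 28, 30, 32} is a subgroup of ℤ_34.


Subgroup test for H = {0, 2, 4, 6, 8, 10, 11, 12, 14, 18, 20, 22, 24, 26, 28, 30, 32} in (ℤ_34, +):
(1) 0 ∈ H? Yes
(2) Closure: for all a,b ∈ H, (a+b) mod 34 ∈ H? No  [counterexample: 2 + 11 = 13 ∉ H]
(3) Inverses: for all a ∈ H, -a mod 34 ∈ H? No

No, H is not a subgroup of ℤ_34
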